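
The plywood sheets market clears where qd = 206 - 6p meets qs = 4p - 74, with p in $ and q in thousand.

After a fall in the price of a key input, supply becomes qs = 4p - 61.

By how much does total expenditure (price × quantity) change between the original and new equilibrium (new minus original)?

+158.86

Before the shock: 206 - 6p = 4p - 74 ⇒ 280 = 10p ⇒ p = 28, q = 38.
After the shift, demand is qd = 206 - 6p and supply is qs = 4p - 61.
Equate the new curves: 206 - 6p = 4p - 61, giving 267 = 10p, p = 26.7, q = 45.8.
Expenditure moves from 28×38 = 1064 to 26.7×45.8 = 1222.86; change = +158.86.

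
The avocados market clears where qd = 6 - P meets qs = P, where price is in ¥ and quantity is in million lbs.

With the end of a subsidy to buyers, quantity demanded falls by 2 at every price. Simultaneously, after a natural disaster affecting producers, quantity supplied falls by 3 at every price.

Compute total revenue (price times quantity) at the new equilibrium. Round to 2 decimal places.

Original equilibrium: 6 - P = P gives 6 = 2P, so P = 3 and q = 3.
After the shift, demand is qd = 4 - P and supply is qs = P - 3.
Setting them equal: 4 - P = P - 3 → 7 = 2P, so P = 3.5 and q = 0.5.
New expenditure = 3.5 × 0.5 = 1.75.

1.75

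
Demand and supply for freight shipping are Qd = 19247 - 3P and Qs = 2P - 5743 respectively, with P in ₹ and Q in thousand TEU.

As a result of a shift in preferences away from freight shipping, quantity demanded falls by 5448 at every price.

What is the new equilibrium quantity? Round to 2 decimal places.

2073.80

Solve the original market: 19247 - 3P = 2P - 5743, hence P = 4998 and Q = 4253.
With the change applied: demand Qd = 13799 - 3P, supply Qs = 2P - 5743.
Equate the new curves: 13799 - 3P = 2P - 5743, giving 19542 = 5P, P = 3908.4, Q = 2073.8.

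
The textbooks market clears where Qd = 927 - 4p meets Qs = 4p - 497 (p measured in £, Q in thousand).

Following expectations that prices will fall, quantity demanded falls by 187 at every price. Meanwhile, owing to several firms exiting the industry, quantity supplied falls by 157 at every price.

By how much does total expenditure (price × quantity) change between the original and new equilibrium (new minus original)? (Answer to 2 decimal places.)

-30777.25

Solve the original market: 927 - 4p = 4p - 497, hence p = 178 and Q = 215.
With the change applied: demand Qd = 740 - 4p, supply Qs = 4p - 654.
Clearing the new market: 740 - 4p = 4p - 654, so p = 174.25 and Q = 43.
Expenditure moves from 178×215 = 38270 to 174.25×43 = 7492.75; change = -30777.25.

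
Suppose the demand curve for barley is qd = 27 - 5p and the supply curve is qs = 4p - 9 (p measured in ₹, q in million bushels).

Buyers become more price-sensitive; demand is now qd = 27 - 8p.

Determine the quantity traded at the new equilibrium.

Initially, 27 - 5p = 4p - 9, so 36 = 9p and p = 4, q = 7.
The new curves are qd = 27 - 8p (demand) and qs = 4p - 9 (supply).
Setting them equal: 27 - 8p = 4p - 9 → 36 = 12p, so p = 3 and q = 3.

3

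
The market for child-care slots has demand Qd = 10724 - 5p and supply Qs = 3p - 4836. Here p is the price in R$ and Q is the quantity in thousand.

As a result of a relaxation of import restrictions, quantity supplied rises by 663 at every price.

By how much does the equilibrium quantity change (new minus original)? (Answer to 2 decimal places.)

Before the shock: 10724 - 5p = 3p - 4836 ⇒ 15560 = 8p ⇒ p = 1945, Q = 999.
With the change applied: demand Qd = 10724 - 5p, supply Qs = 3p - 4173.
Equate the new curves: 10724 - 5p = 3p - 4173, giving 14897 = 8p, p = 1862.125, Q = 1413.375.
ΔQ = 1413.375 − 999 = +414.38.

+414.38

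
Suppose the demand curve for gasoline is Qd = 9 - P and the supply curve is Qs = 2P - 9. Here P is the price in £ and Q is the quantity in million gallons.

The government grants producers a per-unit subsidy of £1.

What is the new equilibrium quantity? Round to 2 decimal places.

Solve the original market: 9 - P = 2P - 9, hence P = 6 and Q = 3.
Since sellers receive the price plus the subsidy, the effective supply curve becomes Qs = 2P - 7.
Clearing the new market: 9 - P = 2P - 7, so P = 16/3 ≈ 5.3333 and Q = 11/3 ≈ 3.6667.

3.67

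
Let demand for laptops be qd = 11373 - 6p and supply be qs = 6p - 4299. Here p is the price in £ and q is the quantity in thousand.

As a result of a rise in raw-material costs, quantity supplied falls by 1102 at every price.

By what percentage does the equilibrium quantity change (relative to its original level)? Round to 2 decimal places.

-15.58

Initially, 11373 - 6p = 6p - 4299, so 15672 = 12p and p = 1306, q = 3537.
With the change applied: demand qd = 11373 - 6p, supply qs = 6p - 5401.
New equilibrium: 11373 - 6p = 6p - 5401 ⇒ 16774 = 12p ⇒ p = 8387/6 ≈ 1397.8333, q = 2986.
%Δq = (2986 − 3537) / 3537 × 100 = -15.58%.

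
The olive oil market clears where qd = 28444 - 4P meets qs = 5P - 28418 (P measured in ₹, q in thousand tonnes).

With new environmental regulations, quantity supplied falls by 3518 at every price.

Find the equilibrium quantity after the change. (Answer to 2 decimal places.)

Before the shock: 28444 - 4P = 5P - 28418 ⇒ 56862 = 9P ⇒ P = 6318, q = 3172.
The shock moves the curves to qd = 28444 - 4P and qs = 5P - 31936.
New equilibrium: 28444 - 4P = 5P - 31936 ⇒ 60380 = 9P ⇒ P = 60380/9 ≈ 6708.8889, q = 14476/9 ≈ 1608.4444.

1608.44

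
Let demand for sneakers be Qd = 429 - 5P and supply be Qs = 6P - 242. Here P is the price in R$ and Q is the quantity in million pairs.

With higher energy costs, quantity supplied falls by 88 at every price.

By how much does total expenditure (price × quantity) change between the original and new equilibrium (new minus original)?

-1768

Solve the original market: 429 - 5P = 6P - 242, hence P = 61 and Q = 124.
With the change applied: demand Qd = 429 - 5P, supply Qs = 6P - 330.
New equilibrium: 429 - 5P = 6P - 330 ⇒ 759 = 11P ⇒ P = 69, Q = 84.
Expenditure moves from 61×124 = 7564 to 69×84 = 5796; change = -1768.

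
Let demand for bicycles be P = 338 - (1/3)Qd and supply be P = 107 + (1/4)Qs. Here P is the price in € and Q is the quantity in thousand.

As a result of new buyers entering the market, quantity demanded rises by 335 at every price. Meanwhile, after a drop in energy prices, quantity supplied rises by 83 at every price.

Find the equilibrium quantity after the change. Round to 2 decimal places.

623.00

Solve the original market: 1014 - 3P = 4P - 428, hence P = 206 and Q = 396.
The shock moves the curves to Qd = 1349 - 3P and Qs = 4P - 345.
Clearing the new market: 1349 - 3P = 4P - 345, so P = 242 and Q = 623.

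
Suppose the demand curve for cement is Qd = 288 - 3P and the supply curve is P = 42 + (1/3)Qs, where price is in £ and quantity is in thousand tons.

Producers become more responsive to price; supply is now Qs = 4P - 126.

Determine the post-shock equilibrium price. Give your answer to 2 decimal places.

59.14

Before the shock: 288 - 3P = 3P - 126 ⇒ 414 = 6P ⇒ P = 69, Q = 81.
The new curves are Qd = 288 - 3P (demand) and Qs = 4P - 126 (supply).
Clearing the new market: 288 - 3P = 4P - 126, so P = 414/7 ≈ 59.1429 and Q = 774/7 ≈ 110.5714.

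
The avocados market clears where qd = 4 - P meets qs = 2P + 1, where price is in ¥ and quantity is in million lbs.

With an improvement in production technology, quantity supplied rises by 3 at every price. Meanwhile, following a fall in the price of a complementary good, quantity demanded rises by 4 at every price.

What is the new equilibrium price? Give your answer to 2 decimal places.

Initially, 4 - P = 2P + 1, so 3 = 3P and P = 1, q = 3.
The shock moves the curves to qd = 8 - P and qs = 2P + 4.
Clearing the new market: 8 - P = 2P + 4, so P = 4/3 ≈ 1.3333 and q = 20/3 ≈ 6.6667.

1.33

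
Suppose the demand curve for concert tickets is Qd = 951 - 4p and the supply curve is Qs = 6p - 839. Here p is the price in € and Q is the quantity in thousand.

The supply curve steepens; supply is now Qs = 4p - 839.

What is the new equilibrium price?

223.75

Solve the original market: 951 - 4p = 6p - 839, hence p = 179 and Q = 235.
After the shift, demand is Qd = 951 - 4p and supply is Qs = 4p - 839.
Setting them equal: 951 - 4p = 4p - 839 → 1790 = 8p, so p = 223.75 and Q = 56.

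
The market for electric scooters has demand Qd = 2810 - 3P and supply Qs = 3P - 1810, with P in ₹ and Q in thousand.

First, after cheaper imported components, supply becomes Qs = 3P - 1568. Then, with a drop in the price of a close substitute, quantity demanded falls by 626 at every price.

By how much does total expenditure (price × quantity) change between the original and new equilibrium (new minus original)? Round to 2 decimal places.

-192397.33

Solve the original market: 2810 - 3P = 3P - 1810, hence P = 770 and Q = 500.
After the shift, demand is Qd = 2184 - 3P and supply is Qs = 3P - 1568.
Clearing the new market: 2184 - 3P = 3P - 1568, so P = 1876/3 ≈ 625.3333 and Q = 308.
Expenditure moves from 770×500 = 385000 to 625.3333×308 = 192602.6667; change = -192397.33.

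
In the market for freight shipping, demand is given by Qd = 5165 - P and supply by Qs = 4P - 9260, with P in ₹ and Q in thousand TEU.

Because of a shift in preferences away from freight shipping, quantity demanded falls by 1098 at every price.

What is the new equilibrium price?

2665.4

Initially, 5165 - P = 4P - 9260, so 14425 = 5P and P = 2885, Q = 2280.
With the change applied: demand Qd = 4067 - P, supply Qs = 4P - 9260.
Setting them equal: 4067 - P = 4P - 9260 → 13327 = 5P, so P = 2665.4 and Q = 1401.6.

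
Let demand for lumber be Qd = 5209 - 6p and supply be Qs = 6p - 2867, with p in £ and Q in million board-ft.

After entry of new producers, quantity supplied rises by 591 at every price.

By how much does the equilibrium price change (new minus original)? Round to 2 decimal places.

Original equilibrium: 5209 - 6p = 6p - 2867 gives 8076 = 12p, so p = 673 and Q = 1171.
With the change applied: demand Qd = 5209 - 6p, supply Qs = 6p - 2276.
Equate the new curves: 5209 - 6p = 6p - 2276, giving 7485 = 12p, p = 623.75, Q = 1466.5.
Δp = 623.75 − 673 = -49.25.

-49.25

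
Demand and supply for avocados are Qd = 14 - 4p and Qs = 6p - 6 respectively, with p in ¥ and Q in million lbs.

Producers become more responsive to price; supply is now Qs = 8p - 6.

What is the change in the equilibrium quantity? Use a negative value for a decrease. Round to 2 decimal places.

+1.33

Initially, 14 - 4p = 6p - 6, so 20 = 10p and p = 2, Q = 6.
After the shift, demand is Qd = 14 - 4p and supply is Qs = 8p - 6.
New equilibrium: 14 - 4p = 8p - 6 ⇒ 20 = 12p ⇒ p = 5/3 ≈ 1.6667, Q = 22/3 ≈ 7.3333.
ΔQ = 7.3333 − 6 = +1.33.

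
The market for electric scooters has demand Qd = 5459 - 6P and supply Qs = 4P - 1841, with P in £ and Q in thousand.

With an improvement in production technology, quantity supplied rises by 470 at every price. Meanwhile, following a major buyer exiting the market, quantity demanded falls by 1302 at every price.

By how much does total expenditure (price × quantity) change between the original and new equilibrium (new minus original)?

Original equilibrium: 5459 - 6P = 4P - 1841 gives 7300 = 10P, so P = 730 and Q = 1079.
After the shift, demand is Qd = 4157 - 6P and supply is Qs = 4P - 1371.
Clearing the new market: 4157 - 6P = 4P - 1371, so P = 552.8 and Q = 840.2.
Expenditure moves from 730×1079 = 787670 to 552.8×840.2 = 464462.56; change = -323207.44.

-323207.44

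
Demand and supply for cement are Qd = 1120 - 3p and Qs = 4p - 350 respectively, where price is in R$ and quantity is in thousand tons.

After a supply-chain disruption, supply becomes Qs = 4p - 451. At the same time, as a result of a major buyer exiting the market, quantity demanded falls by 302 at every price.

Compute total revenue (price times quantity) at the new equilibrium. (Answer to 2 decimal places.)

49698.18

Initially, 1120 - 3p = 4p - 350, so 1470 = 7p and p = 210, Q = 490.
The new curves are Qd = 818 - 3p (demand) and Qs = 4p - 451 (supply).
Setting them equal: 818 - 3p = 4p - 451 → 1269 = 7p, so p = 1269/7 ≈ 181.2857 and Q = 1919/7 ≈ 274.1429.
New expenditure = 181.2857 × 274.1429 = 49698.18.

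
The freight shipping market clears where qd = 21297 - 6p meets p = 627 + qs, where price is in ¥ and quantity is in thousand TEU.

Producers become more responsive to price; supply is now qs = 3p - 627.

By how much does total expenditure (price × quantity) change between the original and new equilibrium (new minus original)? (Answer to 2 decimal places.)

Solve the original market: 21297 - 6p = p - 627, hence p = 3132 and q = 2505.
With the change applied: demand qd = 21297 - 6p, supply qs = 3p - 627.
New equilibrium: 21297 - 6p = 3p - 627 ⇒ 21924 = 9p ⇒ p = 2436, q = 6681.
Expenditure moves from 3132×2505 = 7845660 to 2436×6681 = 16274916; change = +8429256.00.

+8429256.00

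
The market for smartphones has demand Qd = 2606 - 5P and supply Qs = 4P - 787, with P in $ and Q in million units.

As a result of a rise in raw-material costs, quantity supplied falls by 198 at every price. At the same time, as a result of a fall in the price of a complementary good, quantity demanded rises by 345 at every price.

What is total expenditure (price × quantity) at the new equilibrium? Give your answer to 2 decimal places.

334268.44

Initially, 2606 - 5P = 4P - 787, so 3393 = 9P and P = 377, Q = 721.
With the change applied: demand Qd = 2951 - 5P, supply Qs = 4P - 985.
New equilibrium: 2951 - 5P = 4P - 985 ⇒ 3936 = 9P ⇒ P = 1312/3 ≈ 437.3333, Q = 2293/3 ≈ 764.3333.
New expenditure = 437.3333 × 764.3333 = 334268.44.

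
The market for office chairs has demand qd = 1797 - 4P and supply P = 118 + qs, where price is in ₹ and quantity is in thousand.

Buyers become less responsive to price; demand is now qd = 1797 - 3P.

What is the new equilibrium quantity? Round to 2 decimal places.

Initially, 1797 - 4P = P - 118, so 1915 = 5P and P = 383, q = 265.
The new curves are qd = 1797 - 3P (demand) and qs = P - 118 (supply).
New equilibrium: 1797 - 3P = P - 118 ⇒ 1915 = 4P ⇒ P = 478.75, q = 360.75.

360.75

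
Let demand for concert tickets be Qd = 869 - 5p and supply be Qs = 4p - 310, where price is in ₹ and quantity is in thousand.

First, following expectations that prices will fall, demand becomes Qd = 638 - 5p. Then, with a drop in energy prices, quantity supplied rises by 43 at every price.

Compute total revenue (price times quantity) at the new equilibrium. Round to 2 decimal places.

Initially, 869 - 5p = 4p - 310, so 1179 = 9p and p = 131, Q = 214.
With the change applied: demand Qd = 638 - 5p, supply Qs = 4p - 267.
Clearing the new market: 638 - 5p = 4p - 267, so p = 905/9 ≈ 100.5556 and Q = 1217/9 ≈ 135.2222.
New expenditure = 100.5556 × 135.2222 = 13597.35.

13597.35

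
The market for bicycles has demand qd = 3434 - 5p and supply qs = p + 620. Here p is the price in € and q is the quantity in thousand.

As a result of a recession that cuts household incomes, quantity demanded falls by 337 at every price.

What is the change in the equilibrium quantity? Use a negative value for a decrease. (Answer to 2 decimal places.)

-56.17

Before the shock: 3434 - 5p = p + 620 ⇒ 2814 = 6p ⇒ p = 469, q = 1089.
The shock moves the curves to qd = 3097 - 5p and qs = p + 620.
New equilibrium: 3097 - 5p = p + 620 ⇒ 2477 = 6p ⇒ p = 2477/6 ≈ 412.8333, q = 6197/6 ≈ 1032.8333.
Δq = 1032.8333 − 1089 = -56.17.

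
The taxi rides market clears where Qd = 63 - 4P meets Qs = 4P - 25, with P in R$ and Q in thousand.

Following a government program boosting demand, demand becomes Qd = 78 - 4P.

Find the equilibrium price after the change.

12.875

Initially, 63 - 4P = 4P - 25, so 88 = 8P and P = 11, Q = 19.
With the change applied: demand Qd = 78 - 4P, supply Qs = 4P - 25.
Setting them equal: 78 - 4P = 4P - 25 → 103 = 8P, so P = 12.875 and Q = 26.5.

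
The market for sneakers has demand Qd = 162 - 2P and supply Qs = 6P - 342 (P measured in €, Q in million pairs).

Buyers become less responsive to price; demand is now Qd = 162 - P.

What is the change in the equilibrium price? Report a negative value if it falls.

Before the shock: 162 - 2P = 6P - 342 ⇒ 504 = 8P ⇒ P = 63, Q = 36.
With the change applied: demand Qd = 162 - P, supply Qs = 6P - 342.
Setting them equal: 162 - P = 6P - 342 → 504 = 7P, so P = 72 and Q = 90.
ΔP = 72 − 63 = +9.

+9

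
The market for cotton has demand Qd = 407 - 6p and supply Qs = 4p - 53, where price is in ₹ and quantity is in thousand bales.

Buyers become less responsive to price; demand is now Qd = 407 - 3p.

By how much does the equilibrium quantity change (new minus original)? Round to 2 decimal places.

Initially, 407 - 6p = 4p - 53, so 460 = 10p and p = 46, Q = 131.
The shock moves the curves to Qd = 407 - 3p and Qs = 4p - 53.
Clearing the new market: 407 - 3p = 4p - 53, so p = 460/7 ≈ 65.7143 and Q = 1469/7 ≈ 209.8571.
ΔQ = 209.8571 − 131 = +78.86.

+78.86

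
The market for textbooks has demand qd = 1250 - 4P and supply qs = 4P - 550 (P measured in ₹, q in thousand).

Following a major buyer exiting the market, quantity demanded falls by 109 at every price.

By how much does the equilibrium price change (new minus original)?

Before the shock: 1250 - 4P = 4P - 550 ⇒ 1800 = 8P ⇒ P = 225, q = 350.
The shock moves the curves to qd = 1141 - 4P and qs = 4P - 550.
Equate the new curves: 1141 - 4P = 4P - 550, giving 1691 = 8P, P = 211.375, q = 295.5.
ΔP = 211.375 − 225 = -13.625.

-13.625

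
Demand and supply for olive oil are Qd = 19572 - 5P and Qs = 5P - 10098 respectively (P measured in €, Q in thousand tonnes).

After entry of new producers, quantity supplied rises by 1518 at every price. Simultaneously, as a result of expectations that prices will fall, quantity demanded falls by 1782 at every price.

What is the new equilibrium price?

2637

Before the shock: 19572 - 5P = 5P - 10098 ⇒ 29670 = 10P ⇒ P = 2967, Q = 4737.
The shock moves the curves to Qd = 17790 - 5P and Qs = 5P - 8580.
Setting them equal: 17790 - 5P = 5P - 8580 → 26370 = 10P, so P = 2637 and Q = 4605.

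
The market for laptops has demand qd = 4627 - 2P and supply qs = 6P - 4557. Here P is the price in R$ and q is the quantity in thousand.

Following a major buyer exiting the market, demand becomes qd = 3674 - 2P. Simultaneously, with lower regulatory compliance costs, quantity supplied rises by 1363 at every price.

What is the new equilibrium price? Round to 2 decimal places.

Before the shock: 4627 - 2P = 6P - 4557 ⇒ 9184 = 8P ⇒ P = 1148, q = 2331.
With the change applied: demand qd = 3674 - 2P, supply qs = 6P - 3194.
New equilibrium: 3674 - 2P = 6P - 3194 ⇒ 6868 = 8P ⇒ P = 858.5, q = 1957.

858.50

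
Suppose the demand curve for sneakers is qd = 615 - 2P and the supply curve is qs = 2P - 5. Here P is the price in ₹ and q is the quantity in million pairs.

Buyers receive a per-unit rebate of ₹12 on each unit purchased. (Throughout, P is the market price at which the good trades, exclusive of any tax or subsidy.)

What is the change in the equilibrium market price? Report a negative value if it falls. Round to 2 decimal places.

+6.00

Before the shock: 615 - 2P = 2P - 5 ⇒ 620 = 4P ⇒ P = 155, q = 305.
Since buyers' out-of-pocket price is the market price minus the rebate, the effective demand curve becomes qd = 639 - 2P.
Equate the new curves: 639 - 2P = 2P - 5, giving 644 = 4P, P = 161, q = 317.
ΔP = 161 − 155 = +6.00.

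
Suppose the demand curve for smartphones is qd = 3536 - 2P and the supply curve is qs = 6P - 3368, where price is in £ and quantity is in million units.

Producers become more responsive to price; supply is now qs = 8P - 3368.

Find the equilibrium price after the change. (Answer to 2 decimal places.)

690.40

Original equilibrium: 3536 - 2P = 6P - 3368 gives 6904 = 8P, so P = 863 and q = 1810.
The new curves are qd = 3536 - 2P (demand) and qs = 8P - 3368 (supply).
New equilibrium: 3536 - 2P = 8P - 3368 ⇒ 6904 = 10P ⇒ P = 690.4, q = 2155.2.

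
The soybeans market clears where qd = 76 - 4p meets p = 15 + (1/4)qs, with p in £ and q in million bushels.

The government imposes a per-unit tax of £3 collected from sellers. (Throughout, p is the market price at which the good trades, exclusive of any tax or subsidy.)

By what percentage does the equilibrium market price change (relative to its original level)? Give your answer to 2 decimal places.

+8.82

Original equilibrium: 76 - 4p = 4p - 60 gives 136 = 8p, so p = 17 and q = 8.
Since sellers keep the price net of the tax, the effective supply curve becomes qs = 4p - 72.
Setting them equal: 76 - 4p = 4p - 72 → 148 = 8p, so p = 18.5 and q = 2.
%Δp = (18.5 − 17) / 17 × 100 = +8.82%.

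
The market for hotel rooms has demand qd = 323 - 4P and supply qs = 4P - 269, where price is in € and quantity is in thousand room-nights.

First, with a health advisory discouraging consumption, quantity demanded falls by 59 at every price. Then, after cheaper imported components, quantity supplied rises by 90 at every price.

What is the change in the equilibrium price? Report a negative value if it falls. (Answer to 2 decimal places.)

Solve the original market: 323 - 4P = 4P - 269, hence P = 74 and q = 27.
The new curves are qd = 264 - 4P (demand) and qs = 4P - 179 (supply).
Clearing the new market: 264 - 4P = 4P - 179, so P = 55.375 and q = 42.5.
ΔP = 55.375 − 74 = -18.63.

-18.63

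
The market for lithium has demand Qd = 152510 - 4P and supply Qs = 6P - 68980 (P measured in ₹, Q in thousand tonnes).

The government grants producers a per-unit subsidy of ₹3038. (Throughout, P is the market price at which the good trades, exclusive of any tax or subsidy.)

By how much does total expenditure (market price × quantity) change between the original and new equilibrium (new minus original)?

Before the shock: 152510 - 4P = 6P - 68980 ⇒ 221490 = 10P ⇒ P = 22149, Q = 63914.
Since sellers receive the price plus the subsidy, the effective supply curve becomes Qs = 6P - 50752.
Clearing the new market: 152510 - 4P = 6P - 50752, so P = 20326.2 and Q = 71205.2.
Expenditure moves from 22149×63914 = 1415631186 to 20326.2×71205.2 = 1447331136.24; change = +31699950.24.

+31699950.24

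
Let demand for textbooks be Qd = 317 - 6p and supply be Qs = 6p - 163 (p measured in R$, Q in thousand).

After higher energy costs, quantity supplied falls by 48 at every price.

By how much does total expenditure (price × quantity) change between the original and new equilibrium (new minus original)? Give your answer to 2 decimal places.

Before the shock: 317 - 6p = 6p - 163 ⇒ 480 = 12p ⇒ p = 40, Q = 77.
With the change applied: demand Qd = 317 - 6p, supply Qs = 6p - 211.
Clearing the new market: 317 - 6p = 6p - 211, so p = 44 and Q = 53.
Expenditure moves from 40×77 = 3080 to 44×53 = 2332; change = -748.00.

-748.00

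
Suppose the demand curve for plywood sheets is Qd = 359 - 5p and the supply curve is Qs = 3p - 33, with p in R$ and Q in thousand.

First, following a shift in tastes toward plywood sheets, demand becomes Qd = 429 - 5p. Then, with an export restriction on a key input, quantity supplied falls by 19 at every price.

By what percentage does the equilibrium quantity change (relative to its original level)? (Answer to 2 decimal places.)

Original equilibrium: 359 - 5p = 3p - 33 gives 392 = 8p, so p = 49 and Q = 114.
After the shift, demand is Qd = 429 - 5p and supply is Qs = 3p - 52.
New equilibrium: 429 - 5p = 3p - 52 ⇒ 481 = 8p ⇒ p = 60.125, Q = 128.375.
%ΔQ = (128.375 − 114) / 114 × 100 = +12.61%.

+12.61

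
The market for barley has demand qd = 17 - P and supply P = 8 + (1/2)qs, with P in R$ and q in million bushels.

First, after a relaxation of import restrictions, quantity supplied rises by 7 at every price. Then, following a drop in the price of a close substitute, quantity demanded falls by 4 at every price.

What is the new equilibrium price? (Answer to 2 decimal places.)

Original equilibrium: 17 - P = 2P - 16 gives 33 = 3P, so P = 11 and q = 6.
After the shift, demand is qd = 13 - P and supply is qs = 2P - 9.
Setting them equal: 13 - P = 2P - 9 → 22 = 3P, so P = 22/3 ≈ 7.3333 and q = 17/3 ≈ 5.6667.

7.33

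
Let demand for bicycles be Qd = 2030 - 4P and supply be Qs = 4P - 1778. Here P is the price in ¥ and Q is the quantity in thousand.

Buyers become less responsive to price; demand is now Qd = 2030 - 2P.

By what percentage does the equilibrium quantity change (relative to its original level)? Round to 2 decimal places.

+503.70

Before the shock: 2030 - 4P = 4P - 1778 ⇒ 3808 = 8P ⇒ P = 476, Q = 126.
The shock moves the curves to Qd = 2030 - 2P and Qs = 4P - 1778.
Setting them equal: 2030 - 2P = 4P - 1778 → 3808 = 6P, so P = 1904/3 ≈ 634.6667 and Q = 2282/3 ≈ 760.6667.
%ΔQ = (760.6667 − 126) / 126 × 100 = +503.70%.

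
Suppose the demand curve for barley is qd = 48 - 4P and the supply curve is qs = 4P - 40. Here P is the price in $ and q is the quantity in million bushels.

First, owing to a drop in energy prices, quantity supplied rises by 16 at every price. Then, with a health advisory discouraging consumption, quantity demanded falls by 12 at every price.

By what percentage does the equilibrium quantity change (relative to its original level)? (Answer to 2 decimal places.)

+50.00

Solve the original market: 48 - 4P = 4P - 40, hence P = 11 and q = 4.
The shock moves the curves to qd = 36 - 4P and qs = 4P - 24.
New equilibrium: 36 - 4P = 4P - 24 ⇒ 60 = 8P ⇒ P = 7.5, q = 6.
%Δq = (6 − 4) / 4 × 100 = +50.00%.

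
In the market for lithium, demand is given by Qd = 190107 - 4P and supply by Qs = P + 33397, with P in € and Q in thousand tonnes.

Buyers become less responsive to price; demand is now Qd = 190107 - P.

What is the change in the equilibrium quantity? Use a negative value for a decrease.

Before the shock: 190107 - 4P = P + 33397 ⇒ 156710 = 5P ⇒ P = 31342, Q = 64739.
The shock moves the curves to Qd = 190107 - P and Qs = P + 33397.
Clearing the new market: 190107 - P = P + 33397, so P = 78355 and Q = 111752.
ΔQ = 111752 − 64739 = +47013.

+47013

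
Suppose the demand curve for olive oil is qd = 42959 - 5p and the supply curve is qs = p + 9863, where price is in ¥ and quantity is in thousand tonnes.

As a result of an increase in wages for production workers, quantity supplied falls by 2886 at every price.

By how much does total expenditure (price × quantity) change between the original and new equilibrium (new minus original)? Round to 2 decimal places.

Before the shock: 42959 - 5p = p + 9863 ⇒ 33096 = 6p ⇒ p = 5516, q = 15379.
The shock moves the curves to qd = 42959 - 5p and qs = p + 6977.
New equilibrium: 42959 - 5p = p + 6977 ⇒ 35982 = 6p ⇒ p = 5997, q = 12974.
Expenditure moves from 5516×15379 = 84830564 to 5997×12974 = 77805078; change = -7025486.00.

-7025486.00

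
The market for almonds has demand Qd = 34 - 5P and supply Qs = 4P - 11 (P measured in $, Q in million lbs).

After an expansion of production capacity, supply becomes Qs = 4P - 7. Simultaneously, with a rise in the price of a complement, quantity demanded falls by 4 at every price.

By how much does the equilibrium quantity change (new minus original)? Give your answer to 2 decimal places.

Before the shock: 34 - 5P = 4P - 11 ⇒ 45 = 9P ⇒ P = 5, Q = 9.
The shock moves the curves to Qd = 30 - 5P and Qs = 4P - 7.
Setting them equal: 30 - 5P = 4P - 7 → 37 = 9P, so P = 37/9 ≈ 4.1111 and Q = 85/9 ≈ 9.4444.
ΔQ = 9.4444 − 9 = +0.44.

+0.44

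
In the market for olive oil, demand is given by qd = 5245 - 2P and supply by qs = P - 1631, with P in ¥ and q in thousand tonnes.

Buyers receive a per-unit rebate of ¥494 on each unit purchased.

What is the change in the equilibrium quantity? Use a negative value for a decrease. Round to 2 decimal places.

Initially, 5245 - 2P = P - 1631, so 6876 = 3P and P = 2292, q = 661.
Since buyers' out-of-pocket price is the market price minus the rebate, the effective demand curve becomes qd = 6233 - 2P.
New equilibrium: 6233 - 2P = P - 1631 ⇒ 7864 = 3P ⇒ P = 7864/3 ≈ 2621.3333, q = 2971/3 ≈ 990.3333.
Δq = 990.3333 − 661 = +329.33.

+329.33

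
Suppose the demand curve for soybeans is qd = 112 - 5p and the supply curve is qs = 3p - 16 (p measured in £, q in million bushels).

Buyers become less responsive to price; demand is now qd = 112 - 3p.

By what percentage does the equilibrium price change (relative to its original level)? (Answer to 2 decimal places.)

+33.33

Solve the original market: 112 - 5p = 3p - 16, hence p = 16 and q = 32.
With the change applied: demand qd = 112 - 3p, supply qs = 3p - 16.
New equilibrium: 112 - 3p = 3p - 16 ⇒ 128 = 6p ⇒ p = 64/3 ≈ 21.3333, q = 48.
%Δp = (21.3333 − 16) / 16 × 100 = +33.33%.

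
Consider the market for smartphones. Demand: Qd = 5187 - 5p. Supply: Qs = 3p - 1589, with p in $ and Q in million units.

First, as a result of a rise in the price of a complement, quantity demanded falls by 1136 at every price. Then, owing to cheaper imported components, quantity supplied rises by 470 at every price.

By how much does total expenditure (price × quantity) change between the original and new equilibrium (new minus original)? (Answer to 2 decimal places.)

-276580.56

Initially, 5187 - 5p = 3p - 1589, so 6776 = 8p and p = 847, Q = 952.
With the change applied: demand Qd = 4051 - 5p, supply Qs = 3p - 1119.
New equilibrium: 4051 - 5p = 3p - 1119 ⇒ 5170 = 8p ⇒ p = 646.25, Q = 819.75.
Expenditure moves from 847×952 = 806344 to 646.25×819.75 = 529763.4375; change = -276580.56.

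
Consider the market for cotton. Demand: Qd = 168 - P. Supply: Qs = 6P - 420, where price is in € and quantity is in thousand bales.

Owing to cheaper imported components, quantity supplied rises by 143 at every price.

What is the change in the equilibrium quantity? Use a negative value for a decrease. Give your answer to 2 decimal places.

+20.43

Original equilibrium: 168 - P = 6P - 420 gives 588 = 7P, so P = 84 and Q = 84.
The shock moves the curves to Qd = 168 - P and Qs = 6P - 277.
Clearing the new market: 168 - P = 6P - 277, so P = 445/7 ≈ 63.5714 and Q = 731/7 ≈ 104.4286.
ΔQ = 104.4286 − 84 = +20.43.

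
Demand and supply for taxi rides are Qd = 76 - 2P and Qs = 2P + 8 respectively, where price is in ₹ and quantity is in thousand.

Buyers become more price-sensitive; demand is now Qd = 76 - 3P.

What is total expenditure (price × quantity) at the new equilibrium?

Before the shock: 76 - 2P = 2P + 8 ⇒ 68 = 4P ⇒ P = 17, Q = 42.
After the shift, demand is Qd = 76 - 3P and supply is Qs = 2P + 8.
New equilibrium: 76 - 3P = 2P + 8 ⇒ 68 = 5P ⇒ P = 13.6, Q = 35.2.
New expenditure = 13.6 × 35.2 = 478.72.

478.72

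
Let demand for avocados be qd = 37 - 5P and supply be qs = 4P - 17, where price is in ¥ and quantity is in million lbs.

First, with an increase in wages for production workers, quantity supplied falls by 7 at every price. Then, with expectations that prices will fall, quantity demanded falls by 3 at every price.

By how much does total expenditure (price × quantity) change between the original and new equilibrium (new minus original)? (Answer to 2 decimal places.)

Before the shock: 37 - 5P = 4P - 17 ⇒ 54 = 9P ⇒ P = 6, q = 7.
The new curves are qd = 34 - 5P (demand) and qs = 4P - 24 (supply).
Equate the new curves: 34 - 5P = 4P - 24, giving 58 = 9P, P = 58/9 ≈ 6.4444, q = 16/9 ≈ 1.7778.
Expenditure moves from 6×7 = 42 to 6.4444×1.7778 = 11.4568; change = -30.54.

-30.54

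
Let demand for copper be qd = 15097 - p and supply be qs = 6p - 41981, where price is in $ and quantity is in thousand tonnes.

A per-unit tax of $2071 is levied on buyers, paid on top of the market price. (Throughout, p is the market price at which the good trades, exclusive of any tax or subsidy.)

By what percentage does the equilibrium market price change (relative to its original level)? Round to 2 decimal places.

Original equilibrium: 15097 - p = 6p - 41981 gives 57078 = 7p, so p = 8154 and q = 6943.
Since buyers pay the price plus the tax, the effective demand curve becomes qd = 13026 - p.
New equilibrium: 13026 - p = 6p - 41981 ⇒ 55007 = 7p ⇒ p = 55007/7 ≈ 7858.1429, q = 36175/7 ≈ 5167.8571.
%Δp = (7858.1429 − 8154) / 8154 × 100 = -3.63%.

-3.63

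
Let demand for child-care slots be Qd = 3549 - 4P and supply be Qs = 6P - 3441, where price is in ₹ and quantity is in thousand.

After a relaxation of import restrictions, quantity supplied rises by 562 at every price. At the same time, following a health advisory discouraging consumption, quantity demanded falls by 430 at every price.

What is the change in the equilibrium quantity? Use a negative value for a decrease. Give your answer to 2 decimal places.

-33.20

Original equilibrium: 3549 - 4P = 6P - 3441 gives 6990 = 10P, so P = 699 and Q = 753.
The new curves are Qd = 3119 - 4P (demand) and Qs = 6P - 2879 (supply).
New equilibrium: 3119 - 4P = 6P - 2879 ⇒ 5998 = 10P ⇒ P = 599.8, Q = 719.8.
ΔQ = 719.8 − 753 = -33.20.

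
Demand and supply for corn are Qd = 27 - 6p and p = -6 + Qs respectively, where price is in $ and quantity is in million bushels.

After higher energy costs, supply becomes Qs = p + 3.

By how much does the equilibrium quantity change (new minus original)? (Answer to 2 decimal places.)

-2.57

Original equilibrium: 27 - 6p = p + 6 gives 21 = 7p, so p = 3 and Q = 9.
With the change applied: demand Qd = 27 - 6p, supply Qs = p + 3.
Clearing the new market: 27 - 6p = p + 3, so p = 24/7 ≈ 3.4286 and Q = 45/7 ≈ 6.4286.
ΔQ = 6.4286 − 9 = -2.57.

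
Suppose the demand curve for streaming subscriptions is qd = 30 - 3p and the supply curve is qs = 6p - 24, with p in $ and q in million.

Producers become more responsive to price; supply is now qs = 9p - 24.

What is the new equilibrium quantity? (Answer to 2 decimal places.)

16.50

Initially, 30 - 3p = 6p - 24, so 54 = 9p and p = 6, q = 12.
The shock moves the curves to qd = 30 - 3p and qs = 9p - 24.
New equilibrium: 30 - 3p = 9p - 24 ⇒ 54 = 12p ⇒ p = 4.5, q = 16.5.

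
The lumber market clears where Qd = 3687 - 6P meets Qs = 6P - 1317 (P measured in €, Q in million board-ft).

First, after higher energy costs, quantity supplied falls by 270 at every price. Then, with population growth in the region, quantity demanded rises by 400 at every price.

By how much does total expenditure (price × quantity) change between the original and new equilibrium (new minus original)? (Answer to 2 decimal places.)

+96896.67

Original equilibrium: 3687 - 6P = 6P - 1317 gives 5004 = 12P, so P = 417 and Q = 1185.
The new curves are Qd = 4087 - 6P (demand) and Qs = 6P - 1587 (supply).
Clearing the new market: 4087 - 6P = 6P - 1587, so P = 2837/6 ≈ 472.8333 and Q = 1250.
Expenditure moves from 417×1185 = 494145 to 472.8333×1250 = 591041.6667; change = +96896.67.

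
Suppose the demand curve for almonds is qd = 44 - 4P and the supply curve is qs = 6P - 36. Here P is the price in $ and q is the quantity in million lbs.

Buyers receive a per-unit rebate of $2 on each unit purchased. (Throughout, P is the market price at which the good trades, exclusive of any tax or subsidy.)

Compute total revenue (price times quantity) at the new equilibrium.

147.84

Solve the original market: 44 - 4P = 6P - 36, hence P = 8 and q = 12.
Since buyers' out-of-pocket price is the market price minus the rebate, the effective demand curve becomes qd = 52 - 4P.
Setting them equal: 52 - 4P = 6P - 36 → 88 = 10P, so P = 8.8 and q = 16.8.
New expenditure = 8.8 × 16.8 = 147.84.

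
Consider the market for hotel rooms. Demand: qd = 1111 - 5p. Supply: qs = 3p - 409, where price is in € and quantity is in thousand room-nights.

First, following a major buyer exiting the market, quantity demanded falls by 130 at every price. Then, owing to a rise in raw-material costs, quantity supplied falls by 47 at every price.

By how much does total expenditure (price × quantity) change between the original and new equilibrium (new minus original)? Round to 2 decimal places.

-15703.58

Original equilibrium: 1111 - 5p = 3p - 409 gives 1520 = 8p, so p = 190 and q = 161.
The shock moves the curves to qd = 981 - 5p and qs = 3p - 456.
Clearing the new market: 981 - 5p = 3p - 456, so p = 179.625 and q = 82.875.
Expenditure moves from 190×161 = 30590 to 179.625×82.875 = 14886.421875; change = -15703.58.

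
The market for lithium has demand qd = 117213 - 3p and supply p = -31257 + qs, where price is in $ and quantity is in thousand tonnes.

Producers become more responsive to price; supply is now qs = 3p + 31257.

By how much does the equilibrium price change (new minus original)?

Solve the original market: 117213 - 3p = p + 31257, hence p = 21489 and q = 52746.
The shock moves the curves to qd = 117213 - 3p and qs = 3p + 31257.
Clearing the new market: 117213 - 3p = 3p + 31257, so p = 14326 and q = 74235.
Δp = 14326 − 21489 = -7163.

-7163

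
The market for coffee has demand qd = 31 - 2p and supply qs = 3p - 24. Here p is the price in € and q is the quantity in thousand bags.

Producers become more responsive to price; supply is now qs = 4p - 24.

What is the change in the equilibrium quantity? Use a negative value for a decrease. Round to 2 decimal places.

Solve the original market: 31 - 2p = 3p - 24, hence p = 11 and q = 9.
With the change applied: demand qd = 31 - 2p, supply qs = 4p - 24.
Setting them equal: 31 - 2p = 4p - 24 → 55 = 6p, so p = 55/6 ≈ 9.1667 and q = 38/3 ≈ 12.6667.
Δq = 12.6667 − 9 = +3.67.

+3.67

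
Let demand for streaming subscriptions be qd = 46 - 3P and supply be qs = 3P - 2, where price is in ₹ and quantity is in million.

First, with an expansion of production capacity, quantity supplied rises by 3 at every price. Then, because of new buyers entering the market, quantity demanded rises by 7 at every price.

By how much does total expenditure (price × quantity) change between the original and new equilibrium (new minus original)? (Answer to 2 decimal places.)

Before the shock: 46 - 3P = 3P - 2 ⇒ 48 = 6P ⇒ P = 8, q = 22.
After the shift, demand is qd = 53 - 3P and supply is qs = 3P + 1.
New equilibrium: 53 - 3P = 3P + 1 ⇒ 52 = 6P ⇒ P = 26/3 ≈ 8.6667, q = 27.
Expenditure moves from 8×22 = 176 to 8.6667×27 = 234; change = +58.00.

+58.00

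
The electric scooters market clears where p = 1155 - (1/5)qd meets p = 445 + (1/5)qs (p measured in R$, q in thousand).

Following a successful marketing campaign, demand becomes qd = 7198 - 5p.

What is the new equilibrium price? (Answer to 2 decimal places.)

Initially, 5775 - 5p = 5p - 2225, so 8000 = 10p and p = 800, q = 1775.
With the change applied: demand qd = 7198 - 5p, supply qs = 5p - 2225.
Clearing the new market: 7198 - 5p = 5p - 2225, so p = 942.3 and q = 2486.5.

942.30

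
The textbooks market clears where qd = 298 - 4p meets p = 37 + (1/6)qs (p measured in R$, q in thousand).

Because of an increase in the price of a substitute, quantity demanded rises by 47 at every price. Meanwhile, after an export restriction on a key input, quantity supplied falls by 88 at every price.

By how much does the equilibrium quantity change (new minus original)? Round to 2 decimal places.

-7.00

Solve the original market: 298 - 4p = 6p - 222, hence p = 52 and q = 90.
The new curves are qd = 345 - 4p (demand) and qs = 6p - 310 (supply).
Clearing the new market: 345 - 4p = 6p - 310, so p = 65.5 and q = 83.
Δq = 83 − 90 = -7.00.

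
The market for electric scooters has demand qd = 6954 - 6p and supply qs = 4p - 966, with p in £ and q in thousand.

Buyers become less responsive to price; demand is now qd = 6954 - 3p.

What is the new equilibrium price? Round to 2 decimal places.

1131.43

Original equilibrium: 6954 - 6p = 4p - 966 gives 7920 = 10p, so p = 792 and q = 2202.
The new curves are qd = 6954 - 3p (demand) and qs = 4p - 966 (supply).
Setting them equal: 6954 - 3p = 4p - 966 → 7920 = 7p, so p = 7920/7 ≈ 1131.4286 and q = 24918/7 ≈ 3559.7143.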